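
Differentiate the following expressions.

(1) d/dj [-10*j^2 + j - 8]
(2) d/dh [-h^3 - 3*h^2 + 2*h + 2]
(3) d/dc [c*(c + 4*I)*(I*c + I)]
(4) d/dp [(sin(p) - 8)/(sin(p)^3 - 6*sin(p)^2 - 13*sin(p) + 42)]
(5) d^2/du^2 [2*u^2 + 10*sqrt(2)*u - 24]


(1) = 1 - 20*j
(2) = -3*h^2 - 6*h + 2
(3) = 3*I*c^2 + 2*c*(-4 + I) - 4
(4) = (-2*sin(p)^3 + 30*sin(p)^2 - 96*sin(p) - 62)*cos(p)/(sin(p)^3 - 6*sin(p)^2 - 13*sin(p) + 42)^2
(5) = 4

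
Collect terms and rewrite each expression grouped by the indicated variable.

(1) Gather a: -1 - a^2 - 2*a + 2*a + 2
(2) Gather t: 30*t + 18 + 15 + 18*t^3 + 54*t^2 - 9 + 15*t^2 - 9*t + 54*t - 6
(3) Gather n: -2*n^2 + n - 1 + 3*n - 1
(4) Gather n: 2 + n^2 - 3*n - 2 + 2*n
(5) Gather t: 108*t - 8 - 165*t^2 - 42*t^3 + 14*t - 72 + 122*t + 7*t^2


(1) = 1 - a^2
(2) = 18*t^3 + 69*t^2 + 75*t + 18
(3) = -2*n^2 + 4*n - 2
(4) = n^2 - n
(5) = -42*t^3 - 158*t^2 + 244*t - 80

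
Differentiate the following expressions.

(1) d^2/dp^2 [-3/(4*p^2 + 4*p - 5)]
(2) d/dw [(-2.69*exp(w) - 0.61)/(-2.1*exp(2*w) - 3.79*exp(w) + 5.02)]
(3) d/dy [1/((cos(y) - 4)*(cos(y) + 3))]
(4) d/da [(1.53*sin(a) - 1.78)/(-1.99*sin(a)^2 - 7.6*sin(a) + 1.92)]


(1) = 24*(4*p^2 + 4*p - 4*(2*p + 1)^2 - 5)/(4*p^2 + 4*p - 5)^3
(2) = (-(2.69*exp(w) + 0.61)*(4.2*exp(w) + 3.79) + 5.649*exp(2*w) + 10.1951*exp(w) - 13.5038)*exp(w)/(2.1*exp(2*w) + 3.79*exp(w) - 5.02)^2
(3) = (-sin(y) + sin(2*y))/((cos(y) - 4)^2*(cos(y) + 3)^2)
(4) = (3.0447*sin(a)^2 - 7.0844*sin(a) - 10.5904)*cos(a)/(3.9601*sin(a)^4 + 30.248*sin(a)^3 + 50.1184*sin(a)^2 - 29.184*sin(a) + 3.6864)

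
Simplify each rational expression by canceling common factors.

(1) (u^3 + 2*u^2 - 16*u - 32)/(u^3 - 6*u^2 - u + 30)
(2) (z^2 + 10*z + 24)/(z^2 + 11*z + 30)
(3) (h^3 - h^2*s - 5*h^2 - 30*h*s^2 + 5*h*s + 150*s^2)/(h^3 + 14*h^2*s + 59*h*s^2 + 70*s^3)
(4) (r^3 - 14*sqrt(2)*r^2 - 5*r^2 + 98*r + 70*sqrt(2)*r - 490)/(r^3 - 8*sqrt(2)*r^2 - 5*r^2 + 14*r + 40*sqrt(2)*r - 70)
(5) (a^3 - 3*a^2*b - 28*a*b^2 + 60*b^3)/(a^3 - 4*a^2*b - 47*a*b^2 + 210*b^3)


(1) = (u^2 - 16)/(u^2 - 8*u + 15)
(2) = (z + 4)/(z + 5)
(3) = (h^2 - 6*h*s - 5*h + 30*s)/(h^2 + 9*h*s + 14*s^2)
(4) = (r - 7*sqrt(2))/(r - sqrt(2))
(5) = (a^2 + 3*a*b - 10*b^2)/(a^2 + 2*a*b - 35*b^2)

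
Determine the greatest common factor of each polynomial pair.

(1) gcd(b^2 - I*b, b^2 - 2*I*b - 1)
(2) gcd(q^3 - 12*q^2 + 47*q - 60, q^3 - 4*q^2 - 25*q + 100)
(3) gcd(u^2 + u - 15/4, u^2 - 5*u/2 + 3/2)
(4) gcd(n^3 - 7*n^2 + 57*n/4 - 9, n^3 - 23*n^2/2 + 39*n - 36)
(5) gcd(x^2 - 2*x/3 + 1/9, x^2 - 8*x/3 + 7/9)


(1) = b - I
(2) = q^2 - 9*q + 20
(3) = u - 3/2
(4) = n^2 - 11*n/2 + 6
(5) = gcd((x - 1/3)^2, (x - 7/3)*(x - 1/3)) = x - 1/3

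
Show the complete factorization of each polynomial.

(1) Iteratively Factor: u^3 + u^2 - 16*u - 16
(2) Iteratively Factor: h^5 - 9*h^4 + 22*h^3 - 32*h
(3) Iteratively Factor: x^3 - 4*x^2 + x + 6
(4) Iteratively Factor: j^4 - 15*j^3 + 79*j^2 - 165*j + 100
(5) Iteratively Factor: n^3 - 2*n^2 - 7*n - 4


(1) = (u + 4)*(u^2 - 3*u - 4) = (u + 1)*(u + 4)*(u - 4)
(2) = (h)*(h^4 - 9*h^3 + 22*h^2 - 32) = h*(h - 4)*(h^3 - 5*h^2 + 2*h + 8) = h*(h - 4)*(h - 2)*(h^2 - 3*h - 4) = h*(h - 4)^2*(h - 2)*(h + 1)
(3) = (x + 1)*(x^2 - 5*x + 6) = (x - 2)*(x + 1)*(x - 3)
(4) = (j - 4)*(j^3 - 11*j^2 + 35*j - 25) = (j - 5)*(j - 4)*(j^2 - 6*j + 5) = (j - 5)^2*(j - 4)*(j - 1)
(5) = (n + 1)*(n^2 - 3*n - 4) = (n - 4)*(n + 1)*(n + 1)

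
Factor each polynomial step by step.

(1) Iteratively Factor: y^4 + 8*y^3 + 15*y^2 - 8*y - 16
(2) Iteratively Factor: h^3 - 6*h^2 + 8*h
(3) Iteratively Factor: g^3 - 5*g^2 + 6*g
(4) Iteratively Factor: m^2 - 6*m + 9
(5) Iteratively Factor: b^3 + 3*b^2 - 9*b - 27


(1) = (y + 4)*(y^3 + 4*y^2 - y - 4) = (y + 1)*(y + 4)*(y^2 + 3*y - 4) = (y + 1)*(y + 4)^2*(y - 1)
(2) = (h - 4)*(h^2 - 2*h) = (h - 4)*(h - 2)*(h)
(3) = (g - 3)*(g^2 - 2*g) = (g - 3)*(g - 2)*(g)
(4) = (m - 3)*(m - 3)
(5) = (b + 3)*(b^2 - 9) = (b - 3)*(b + 3)*(b + 3)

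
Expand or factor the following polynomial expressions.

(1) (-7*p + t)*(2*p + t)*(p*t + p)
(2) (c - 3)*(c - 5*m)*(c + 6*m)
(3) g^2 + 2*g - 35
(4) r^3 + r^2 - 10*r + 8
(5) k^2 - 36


(1) = -14*p^3*t - 14*p^3 - 5*p^2*t^2 - 5*p^2*t + p*t^3 + p*t^2
(2) = c^3 + c^2*m - 3*c^2 - 30*c*m^2 - 3*c*m + 90*m^2
(3) = (g - 5)*(g + 7)
(4) = (r - 2)*(r - 1)*(r + 4)
(5) = (k - 6)*(k + 6)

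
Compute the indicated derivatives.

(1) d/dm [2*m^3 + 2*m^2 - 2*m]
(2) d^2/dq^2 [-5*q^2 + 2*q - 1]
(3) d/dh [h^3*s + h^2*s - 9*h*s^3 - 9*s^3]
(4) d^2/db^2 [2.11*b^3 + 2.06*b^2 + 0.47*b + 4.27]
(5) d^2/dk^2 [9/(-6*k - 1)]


(1) = 6*m^2 + 4*m - 2
(2) = -10
(3) = s*(3*h^2 + 2*h - 9*s^2)
(4) = 12.66*b + 4.12
(5) = -648/(6*k + 1)^3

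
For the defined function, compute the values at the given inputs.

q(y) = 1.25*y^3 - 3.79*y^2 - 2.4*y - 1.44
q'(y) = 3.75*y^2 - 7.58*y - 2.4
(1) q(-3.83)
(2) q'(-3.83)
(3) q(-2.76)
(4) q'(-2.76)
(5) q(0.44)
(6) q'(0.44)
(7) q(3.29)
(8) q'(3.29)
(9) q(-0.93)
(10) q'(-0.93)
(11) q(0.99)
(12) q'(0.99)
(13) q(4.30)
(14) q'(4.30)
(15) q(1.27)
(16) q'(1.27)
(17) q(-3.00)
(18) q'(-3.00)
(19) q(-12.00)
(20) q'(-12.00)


(1) = -118.07
(2) = 81.64
(3) = -49.97
(4) = 47.09
(5) = -3.12
(6) = -5.01
(7) = -5.85
(8) = 13.25
(9) = -3.49
(10) = 7.89
(11) = -6.32
(12) = -6.23
(13) = 17.55
(14) = 34.34
(15) = -8.04
(16) = -5.98
(17) = -62.10
(18) = 54.09
(19) = -2678.40
(20) = 628.56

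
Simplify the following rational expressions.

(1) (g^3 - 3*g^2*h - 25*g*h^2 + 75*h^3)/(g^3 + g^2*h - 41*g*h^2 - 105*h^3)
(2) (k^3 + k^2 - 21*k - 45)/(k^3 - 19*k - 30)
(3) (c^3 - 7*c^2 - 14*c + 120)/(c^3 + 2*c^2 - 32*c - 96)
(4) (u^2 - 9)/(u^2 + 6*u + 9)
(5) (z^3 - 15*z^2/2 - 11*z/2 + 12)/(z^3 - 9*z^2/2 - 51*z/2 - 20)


(1) = (g^2 - 8*g*h + 15*h^2)/(g^2 - 4*g*h - 21*h^2)
(2) = (k + 3)/(k + 2)
(3) = (c - 5)/(c + 4)
(4) = (u - 3)/(u + 3)
(5) = (2*z^2 + z - 3)/(2*z^2 + 7*z + 5)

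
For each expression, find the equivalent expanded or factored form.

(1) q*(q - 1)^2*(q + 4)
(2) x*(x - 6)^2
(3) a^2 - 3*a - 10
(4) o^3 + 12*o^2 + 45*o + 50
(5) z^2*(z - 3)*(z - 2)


(1) = q^4 + 2*q^3 - 7*q^2 + 4*q
(2) = x^3 - 12*x^2 + 36*x
(3) = (a - 5)*(a + 2)
(4) = (o + 2)*(o + 5)^2
(5) = z^4 - 5*z^3 + 6*z^2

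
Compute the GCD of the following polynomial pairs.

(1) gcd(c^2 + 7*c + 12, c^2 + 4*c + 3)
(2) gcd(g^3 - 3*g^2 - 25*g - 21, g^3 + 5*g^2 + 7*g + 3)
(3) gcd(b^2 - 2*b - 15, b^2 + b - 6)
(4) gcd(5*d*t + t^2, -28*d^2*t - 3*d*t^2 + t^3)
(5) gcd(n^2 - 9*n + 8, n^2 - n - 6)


(1) = gcd((c + 3)*(c + 4), (c + 1)*(c + 3)) = c + 3
(2) = g^2 + 4*g + 3
(3) = b + 3
(4) = gcd(t*(5*d + t), t*(-7*d + t)*(4*d + t)) = t
(5) = gcd((n - 8)*(n - 1), (n - 3)*(n + 2)) = 1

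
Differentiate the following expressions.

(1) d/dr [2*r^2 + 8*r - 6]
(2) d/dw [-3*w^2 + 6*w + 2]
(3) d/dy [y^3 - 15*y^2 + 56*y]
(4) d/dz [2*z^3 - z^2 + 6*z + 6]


(1) = 4*r + 8
(2) = 6 - 6*w
(3) = 3*y^2 - 30*y + 56
(4) = 6*z^2 - 2*z + 6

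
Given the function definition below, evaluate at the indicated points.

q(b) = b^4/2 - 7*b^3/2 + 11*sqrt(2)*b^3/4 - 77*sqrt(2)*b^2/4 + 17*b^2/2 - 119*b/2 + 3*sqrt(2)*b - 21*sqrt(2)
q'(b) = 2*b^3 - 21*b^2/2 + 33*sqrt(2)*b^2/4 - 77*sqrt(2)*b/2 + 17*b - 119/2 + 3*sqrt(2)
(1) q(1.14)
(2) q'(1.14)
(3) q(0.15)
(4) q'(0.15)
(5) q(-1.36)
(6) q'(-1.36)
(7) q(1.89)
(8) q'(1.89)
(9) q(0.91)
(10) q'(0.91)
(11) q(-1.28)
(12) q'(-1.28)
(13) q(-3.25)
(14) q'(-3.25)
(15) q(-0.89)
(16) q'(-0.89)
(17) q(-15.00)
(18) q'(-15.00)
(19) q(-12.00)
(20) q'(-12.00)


(1) = -115.60
(2) = -93.47
(3) = -38.41
(4) = -60.84
(5) = 11.55
(6) = -7.20
(7) = -192.01
(8) = -108.36
(9) = -94.85
(10) = -86.86
(11) = 10.88
(12) = -9.61
(13) = -5.45
(14) = 10.12
(15) = 4.69
(16) = -22.41
(17) = 20585.68
(18) = -5980.92
(19) = 7632.85
(20) = -2893.80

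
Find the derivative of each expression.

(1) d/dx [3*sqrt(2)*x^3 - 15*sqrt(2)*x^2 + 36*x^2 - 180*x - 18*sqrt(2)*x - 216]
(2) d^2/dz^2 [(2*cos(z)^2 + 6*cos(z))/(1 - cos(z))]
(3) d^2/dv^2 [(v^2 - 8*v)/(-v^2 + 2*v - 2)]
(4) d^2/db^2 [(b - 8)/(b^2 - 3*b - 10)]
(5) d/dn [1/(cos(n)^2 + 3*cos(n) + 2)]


(1) = 9*sqrt(2)*x^2 - 30*sqrt(2)*x + 72*x - 180 - 18*sqrt(2)
(2) = 2*(sin(z)^2 + 3*cos(z) - 9)*sin(z)^2/(cos(z) - 1)^3
(3) = 4*(3*v^3 + 3*v^2 - 24*v + 14)/(v^6 - 6*v^5 + 18*v^4 - 32*v^3 + 36*v^2 - 24*v + 8)
(4) = 2*((11 - 3*b)*(-b^2 + 3*b + 10) - (b - 8)*(2*b - 3)^2)/(-b^2 + 3*b + 10)^3
(5) = (2*cos(n) + 3)*sin(n)/(cos(n)^2 + 3*cos(n) + 2)^2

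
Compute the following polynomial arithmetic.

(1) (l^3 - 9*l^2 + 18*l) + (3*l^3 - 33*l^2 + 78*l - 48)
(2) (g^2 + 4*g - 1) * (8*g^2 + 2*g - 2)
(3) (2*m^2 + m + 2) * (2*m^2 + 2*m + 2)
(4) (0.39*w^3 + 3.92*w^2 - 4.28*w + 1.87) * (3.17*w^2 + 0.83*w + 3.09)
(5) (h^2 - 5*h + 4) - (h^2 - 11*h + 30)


(1) = 4*l^3 - 42*l^2 + 96*l - 48
(2) = 8*g^4 + 34*g^3 - 2*g^2 - 10*g + 2
(3) = 4*m^4 + 6*m^3 + 10*m^2 + 6*m + 4
(4) = 1.2363*w^5 + 12.7501*w^4 - 9.1089*w^3 + 14.4883*w^2 - 11.6731*w + 5.7783
(5) = 6*h - 26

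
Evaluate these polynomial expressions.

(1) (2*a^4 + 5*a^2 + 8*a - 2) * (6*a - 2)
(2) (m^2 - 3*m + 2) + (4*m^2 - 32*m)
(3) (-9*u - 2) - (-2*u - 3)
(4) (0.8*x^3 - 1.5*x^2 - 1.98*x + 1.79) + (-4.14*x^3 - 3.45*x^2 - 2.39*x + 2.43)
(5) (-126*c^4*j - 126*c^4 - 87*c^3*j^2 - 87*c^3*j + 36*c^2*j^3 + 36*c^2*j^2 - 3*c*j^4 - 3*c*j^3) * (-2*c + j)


(1) = 12*a^5 - 4*a^4 + 30*a^3 + 38*a^2 - 28*a + 4
(2) = 5*m^2 - 35*m + 2
(3) = 1 - 7*u
(4) = -3.34*x^3 - 4.95*x^2 - 4.37*x + 4.22
(5) = 252*c^5*j + 252*c^5 + 48*c^4*j^2 + 48*c^4*j - 159*c^3*j^3 - 159*c^3*j^2 + 42*c^2*j^4 + 42*c^2*j^3 - 3*c*j^5 - 3*c*j^4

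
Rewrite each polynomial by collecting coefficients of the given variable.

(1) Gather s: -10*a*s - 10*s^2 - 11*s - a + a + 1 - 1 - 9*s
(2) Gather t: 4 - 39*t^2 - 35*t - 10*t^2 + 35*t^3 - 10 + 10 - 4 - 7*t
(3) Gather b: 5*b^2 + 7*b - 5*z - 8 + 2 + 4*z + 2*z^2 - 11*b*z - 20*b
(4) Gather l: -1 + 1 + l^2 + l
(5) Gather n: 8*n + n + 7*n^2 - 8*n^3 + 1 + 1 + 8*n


(1) = -10*s^2 + s*(-10*a - 20)
(2) = 35*t^3 - 49*t^2 - 42*t
(3) = 5*b^2 + b*(-11*z - 13) + 2*z^2 - z - 6
(4) = l^2 + l
(5) = -8*n^3 + 7*n^2 + 17*n + 2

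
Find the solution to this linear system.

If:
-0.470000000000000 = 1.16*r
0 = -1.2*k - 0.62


Then:
k = -0.52
r = -0.41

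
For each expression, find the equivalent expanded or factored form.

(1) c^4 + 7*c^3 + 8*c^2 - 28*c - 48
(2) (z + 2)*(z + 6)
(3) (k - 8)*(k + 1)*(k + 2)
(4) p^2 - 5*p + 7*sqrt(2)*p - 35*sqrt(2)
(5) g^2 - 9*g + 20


(1) = (c - 2)*(c + 2)*(c + 3)*(c + 4)
(2) = z^2 + 8*z + 12
(3) = k^3 - 5*k^2 - 22*k - 16
(4) = (p - 5)*(p + 7*sqrt(2))
(5) = (g - 5)*(g - 4)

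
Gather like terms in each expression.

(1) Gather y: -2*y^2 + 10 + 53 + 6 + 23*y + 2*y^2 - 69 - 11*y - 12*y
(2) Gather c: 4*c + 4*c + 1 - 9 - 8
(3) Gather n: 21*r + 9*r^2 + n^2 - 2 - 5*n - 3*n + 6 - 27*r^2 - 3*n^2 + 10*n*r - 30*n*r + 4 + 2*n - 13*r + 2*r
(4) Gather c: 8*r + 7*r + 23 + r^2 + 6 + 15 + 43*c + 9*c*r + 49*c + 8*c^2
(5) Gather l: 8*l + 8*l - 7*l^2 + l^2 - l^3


(1) = 0
(2) = 8*c - 16
(3) = -2*n^2 + n*(-20*r - 6) - 18*r^2 + 10*r + 8
(4) = 8*c^2 + c*(9*r + 92) + r^2 + 15*r + 44
(5) = -l^3 - 6*l^2 + 16*l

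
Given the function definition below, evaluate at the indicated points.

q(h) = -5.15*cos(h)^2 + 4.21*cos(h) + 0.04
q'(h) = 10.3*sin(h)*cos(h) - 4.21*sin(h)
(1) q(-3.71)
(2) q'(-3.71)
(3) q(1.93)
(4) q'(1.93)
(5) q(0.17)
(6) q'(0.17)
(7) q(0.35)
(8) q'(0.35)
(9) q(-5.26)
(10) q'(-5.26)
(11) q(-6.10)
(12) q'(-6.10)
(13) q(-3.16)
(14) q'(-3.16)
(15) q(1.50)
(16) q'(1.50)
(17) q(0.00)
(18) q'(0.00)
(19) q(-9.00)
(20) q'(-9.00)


(1) = -7.17
(2) = -6.94
(3) = -2.08
(4) = -7.33
(5) = -0.81
(6) = 1.01
(7) = -0.55
(8) = 1.87
(9) = 0.84
(10) = 0.98
(11) = -0.80
(12) = 1.08
(13) = -9.32
(14) = -0.27
(15) = 0.31
(16) = -3.47
(17) = -0.90
(18) = 0.00
(19) = -8.07
(20) = 5.60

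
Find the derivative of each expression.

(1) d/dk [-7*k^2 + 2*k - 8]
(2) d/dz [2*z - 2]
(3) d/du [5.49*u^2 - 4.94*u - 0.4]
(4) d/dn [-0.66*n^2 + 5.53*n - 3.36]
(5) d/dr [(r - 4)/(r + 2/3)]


(1) = 2 - 14*k
(2) = 2
(3) = 10.98*u - 4.94
(4) = 5.53 - 1.32*n
(5) = 42/(3*r + 2)^2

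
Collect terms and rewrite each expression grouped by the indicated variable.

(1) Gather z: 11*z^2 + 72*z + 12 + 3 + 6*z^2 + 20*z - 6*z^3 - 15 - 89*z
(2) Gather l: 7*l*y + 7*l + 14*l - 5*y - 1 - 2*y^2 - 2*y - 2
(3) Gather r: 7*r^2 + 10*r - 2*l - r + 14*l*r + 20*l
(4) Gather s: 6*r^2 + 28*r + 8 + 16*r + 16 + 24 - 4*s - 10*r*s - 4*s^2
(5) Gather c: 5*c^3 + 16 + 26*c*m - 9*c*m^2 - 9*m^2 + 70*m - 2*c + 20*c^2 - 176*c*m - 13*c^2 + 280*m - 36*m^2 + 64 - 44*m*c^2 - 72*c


(1) = -6*z^3 + 17*z^2 + 3*z
(2) = l*(7*y + 21) - 2*y^2 - 7*y - 3
(3) = 18*l + 7*r^2 + r*(14*l + 9)
(4) = 6*r^2 + 44*r - 4*s^2 + s*(-10*r - 4) + 48
(5) = 5*c^3 + c^2*(7 - 44*m) + c*(-9*m^2 - 150*m - 74) - 45*m^2 + 350*m + 80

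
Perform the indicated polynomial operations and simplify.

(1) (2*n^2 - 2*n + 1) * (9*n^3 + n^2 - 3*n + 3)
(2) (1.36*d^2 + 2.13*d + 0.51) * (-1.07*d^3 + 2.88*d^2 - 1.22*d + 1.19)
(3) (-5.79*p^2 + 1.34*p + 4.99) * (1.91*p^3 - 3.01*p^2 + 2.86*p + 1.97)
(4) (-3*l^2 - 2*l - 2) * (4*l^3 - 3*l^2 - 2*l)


(1) = 18*n^5 - 16*n^4 + n^3 + 13*n^2 - 9*n + 3
(2) = -1.4552*d^5 + 1.6377*d^4 + 3.9295*d^3 + 0.4886*d^2 + 1.9125*d + 0.6069
(3) = -11.0589*p^5 + 19.9873*p^4 - 11.0619*p^3 - 22.5938*p^2 + 16.9112*p + 9.8303
(4) = -12*l^5 + l^4 + 4*l^3 + 10*l^2 + 4*l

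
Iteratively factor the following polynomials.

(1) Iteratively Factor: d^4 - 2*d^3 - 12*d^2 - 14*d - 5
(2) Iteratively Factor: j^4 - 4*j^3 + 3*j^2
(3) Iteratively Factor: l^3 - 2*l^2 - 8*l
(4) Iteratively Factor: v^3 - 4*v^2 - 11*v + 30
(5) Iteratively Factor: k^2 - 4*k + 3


(1) = (d - 5)*(d^3 + 3*d^2 + 3*d + 1) = (d - 5)*(d + 1)*(d^2 + 2*d + 1) = (d - 5)*(d + 1)^2*(d + 1)
(2) = (j - 1)*(j^3 - 3*j^2) = j*(j - 1)*(j^2 - 3*j) = j*(j - 3)*(j - 1)*(j)
(3) = (l - 4)*(l^2 + 2*l) = l*(l - 4)*(l + 2)
(4) = (v - 5)*(v^2 + v - 6) = (v - 5)*(v + 3)*(v - 2)
(5) = (k - 3)*(k - 1)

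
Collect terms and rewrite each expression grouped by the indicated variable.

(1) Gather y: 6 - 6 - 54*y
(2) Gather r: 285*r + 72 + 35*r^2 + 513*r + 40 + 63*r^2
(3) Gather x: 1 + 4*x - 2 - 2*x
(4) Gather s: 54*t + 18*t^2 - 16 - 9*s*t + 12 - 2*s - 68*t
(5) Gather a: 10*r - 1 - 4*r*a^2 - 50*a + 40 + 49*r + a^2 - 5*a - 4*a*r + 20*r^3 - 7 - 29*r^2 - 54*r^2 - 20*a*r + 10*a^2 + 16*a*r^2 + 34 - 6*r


(1) = -54*y
(2) = 98*r^2 + 798*r + 112
(3) = 2*x - 1
(4) = s*(-9*t - 2) + 18*t^2 - 14*t - 4
(5) = a^2*(11 - 4*r) + a*(16*r^2 - 24*r - 55) + 20*r^3 - 83*r^2 + 53*r + 66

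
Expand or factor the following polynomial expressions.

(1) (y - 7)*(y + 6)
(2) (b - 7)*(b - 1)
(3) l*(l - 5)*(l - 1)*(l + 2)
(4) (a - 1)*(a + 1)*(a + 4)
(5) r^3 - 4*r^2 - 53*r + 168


(1) = y^2 - y - 42
(2) = b^2 - 8*b + 7
(3) = l^4 - 4*l^3 - 7*l^2 + 10*l
(4) = a^3 + 4*a^2 - a - 4
(5) = (r - 8)*(r - 3)*(r + 7)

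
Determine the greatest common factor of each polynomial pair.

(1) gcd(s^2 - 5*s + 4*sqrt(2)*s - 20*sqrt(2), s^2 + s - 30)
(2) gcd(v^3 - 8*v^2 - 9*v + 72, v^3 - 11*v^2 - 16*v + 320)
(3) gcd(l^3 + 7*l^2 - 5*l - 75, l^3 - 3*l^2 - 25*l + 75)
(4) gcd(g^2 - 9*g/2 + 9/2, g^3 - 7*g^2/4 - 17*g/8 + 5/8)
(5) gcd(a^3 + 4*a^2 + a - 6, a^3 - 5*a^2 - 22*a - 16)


(1) = s - 5
(2) = gcd((v - 8)*(v - 3)*(v + 3), (v - 8)^2*(v + 5)) = v - 8
(3) = l^2 + 2*l - 15
(4) = 1
(5) = gcd((a - 1)*(a + 2)*(a + 3), (a - 8)*(a + 1)*(a + 2)) = a + 2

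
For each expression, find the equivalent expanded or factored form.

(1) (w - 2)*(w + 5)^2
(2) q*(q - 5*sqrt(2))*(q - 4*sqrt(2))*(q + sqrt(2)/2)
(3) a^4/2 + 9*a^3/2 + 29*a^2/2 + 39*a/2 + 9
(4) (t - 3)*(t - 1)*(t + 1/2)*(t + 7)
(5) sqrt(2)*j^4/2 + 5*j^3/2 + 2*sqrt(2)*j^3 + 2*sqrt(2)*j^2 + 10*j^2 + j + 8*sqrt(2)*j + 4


(1) = w^3 + 8*w^2 + 5*w - 50
(2) = q^4 - 17*sqrt(2)*q^3/2 + 31*q^2 + 20*sqrt(2)*q
(3) = (a/2 + 1/2)*(a + 2)*(a + 3)^2
(4) = t^4 + 7*t^3/2 - 47*t^2/2 + 17*t/2 + 21/2
(5) = (j + 4)*(j + sqrt(2))^2*(sqrt(2)*j/2 + 1/2)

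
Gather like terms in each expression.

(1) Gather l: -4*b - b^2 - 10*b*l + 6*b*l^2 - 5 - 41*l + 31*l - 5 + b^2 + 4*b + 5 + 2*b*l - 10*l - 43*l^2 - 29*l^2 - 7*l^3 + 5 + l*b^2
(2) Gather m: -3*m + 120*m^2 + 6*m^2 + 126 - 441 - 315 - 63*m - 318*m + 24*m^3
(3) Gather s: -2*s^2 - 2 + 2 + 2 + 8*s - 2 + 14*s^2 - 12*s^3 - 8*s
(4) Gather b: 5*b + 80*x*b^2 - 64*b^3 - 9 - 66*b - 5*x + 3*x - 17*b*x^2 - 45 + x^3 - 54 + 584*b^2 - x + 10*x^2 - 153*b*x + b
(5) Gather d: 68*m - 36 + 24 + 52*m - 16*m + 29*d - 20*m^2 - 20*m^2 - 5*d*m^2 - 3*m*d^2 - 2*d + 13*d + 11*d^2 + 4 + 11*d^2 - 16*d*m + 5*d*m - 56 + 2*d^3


(1) = -7*l^3 + l^2*(6*b - 72) + l*(b^2 - 8*b - 20)
(2) = 24*m^3 + 126*m^2 - 384*m - 630
(3) = -12*s^3 + 12*s^2
(4) = -64*b^3 + b^2*(80*x + 584) + b*(-17*x^2 - 153*x - 60) + x^3 + 10*x^2 - 3*x - 108
(5) = 2*d^3 + d^2*(22 - 3*m) + d*(-5*m^2 - 11*m + 40) - 40*m^2 + 104*m - 64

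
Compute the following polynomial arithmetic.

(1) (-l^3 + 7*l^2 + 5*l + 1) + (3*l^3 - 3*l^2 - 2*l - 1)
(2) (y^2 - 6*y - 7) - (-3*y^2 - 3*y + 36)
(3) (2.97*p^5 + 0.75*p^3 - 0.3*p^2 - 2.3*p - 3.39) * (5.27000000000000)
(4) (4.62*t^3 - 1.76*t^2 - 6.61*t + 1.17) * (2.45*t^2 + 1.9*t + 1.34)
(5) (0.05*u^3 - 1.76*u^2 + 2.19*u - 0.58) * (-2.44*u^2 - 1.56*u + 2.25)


(1) = 2*l^3 + 4*l^2 + 3*l
(2) = 4*y^2 - 3*y - 43
(3) = 15.6519*p^5 + 3.9525*p^3 - 1.581*p^2 - 12.121*p - 17.8653
(4) = 11.319*t^5 + 4.466*t^4 - 13.3477*t^3 - 12.0509*t^2 - 6.6344*t + 1.5678
(5) = -0.122*u^5 + 4.2164*u^4 - 2.4855*u^3 - 5.9612*u^2 + 5.8323*u - 1.305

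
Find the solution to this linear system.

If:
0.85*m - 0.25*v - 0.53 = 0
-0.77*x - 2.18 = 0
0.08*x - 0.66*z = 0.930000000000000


Then:
m = 0.294117647058824*v + 0.623529411764706
x = -2.83
z = -1.75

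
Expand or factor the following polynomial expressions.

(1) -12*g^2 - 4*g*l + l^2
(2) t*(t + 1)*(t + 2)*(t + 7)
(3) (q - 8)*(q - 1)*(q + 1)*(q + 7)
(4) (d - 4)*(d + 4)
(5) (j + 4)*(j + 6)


(1) = (-6*g + l)*(2*g + l)
(2) = t^4 + 10*t^3 + 23*t^2 + 14*t
(3) = q^4 - q^3 - 57*q^2 + q + 56
(4) = d^2 - 16
(5) = j^2 + 10*j + 24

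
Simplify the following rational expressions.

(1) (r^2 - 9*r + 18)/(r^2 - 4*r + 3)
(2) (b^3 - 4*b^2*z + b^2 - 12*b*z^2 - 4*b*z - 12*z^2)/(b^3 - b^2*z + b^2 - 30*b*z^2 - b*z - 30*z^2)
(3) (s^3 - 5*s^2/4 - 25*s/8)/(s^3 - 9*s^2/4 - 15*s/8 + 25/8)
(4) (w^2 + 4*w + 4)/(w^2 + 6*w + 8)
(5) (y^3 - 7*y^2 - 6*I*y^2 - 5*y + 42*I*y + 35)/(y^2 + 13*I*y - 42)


(1) = (r - 6)/(r - 1)
(2) = (b + 2*z)/(b + 5*z)
(3) = s/(s - 1)
(4) = (w + 2)/(w + 4)
(5) = (y^3 + y^2*(-7 - 6*I) + y*(-5 + 42*I) + 35)/(y^2 + 13*I*y - 42)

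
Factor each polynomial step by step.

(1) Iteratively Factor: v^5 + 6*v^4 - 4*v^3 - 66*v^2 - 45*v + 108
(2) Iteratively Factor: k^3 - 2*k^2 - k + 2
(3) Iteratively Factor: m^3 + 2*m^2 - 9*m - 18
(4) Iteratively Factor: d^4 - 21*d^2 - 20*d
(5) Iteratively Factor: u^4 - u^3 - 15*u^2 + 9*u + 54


(1) = (v + 4)*(v^4 + 2*v^3 - 12*v^2 - 18*v + 27) = (v - 1)*(v + 4)*(v^3 + 3*v^2 - 9*v - 27) = (v - 1)*(v + 3)*(v + 4)*(v^2 - 9) = (v - 3)*(v - 1)*(v + 3)*(v + 4)*(v + 3)
(2) = (k - 2)*(k^2 - 1) = (k - 2)*(k - 1)*(k + 1)
(3) = (m - 3)*(m^2 + 5*m + 6) = (m - 3)*(m + 2)*(m + 3)
(4) = (d + 1)*(d^3 - d^2 - 20*d) = (d + 1)*(d + 4)*(d^2 - 5*d) = d*(d + 1)*(d + 4)*(d - 5)
(5) = (u - 3)*(u^3 + 2*u^2 - 9*u - 18) = (u - 3)*(u + 3)*(u^2 - u - 6) = (u - 3)^2*(u + 3)*(u + 2)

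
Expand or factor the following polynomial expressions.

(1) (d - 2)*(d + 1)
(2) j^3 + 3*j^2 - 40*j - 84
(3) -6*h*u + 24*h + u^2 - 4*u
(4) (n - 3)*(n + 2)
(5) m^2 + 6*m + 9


(1) = d^2 - d - 2
(2) = (j - 6)*(j + 2)*(j + 7)
(3) = (-6*h + u)*(u - 4)
(4) = n^2 - n - 6
(5) = (m + 3)^2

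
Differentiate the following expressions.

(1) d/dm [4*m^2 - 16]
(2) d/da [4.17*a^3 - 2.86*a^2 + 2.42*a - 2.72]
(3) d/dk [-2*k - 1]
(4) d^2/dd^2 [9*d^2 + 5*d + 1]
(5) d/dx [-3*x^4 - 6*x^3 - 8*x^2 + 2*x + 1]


(1) = 8*m
(2) = 12.51*a^2 - 5.72*a + 2.42
(3) = -2
(4) = 18
(5) = -12*x^3 - 18*x^2 - 16*x + 2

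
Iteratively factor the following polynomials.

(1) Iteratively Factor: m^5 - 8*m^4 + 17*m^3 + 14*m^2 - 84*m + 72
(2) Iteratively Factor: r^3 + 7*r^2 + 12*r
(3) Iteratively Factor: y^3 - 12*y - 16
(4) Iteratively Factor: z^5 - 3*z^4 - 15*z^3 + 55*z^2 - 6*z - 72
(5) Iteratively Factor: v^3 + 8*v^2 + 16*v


(1) = (m - 2)*(m^4 - 6*m^3 + 5*m^2 + 24*m - 36) = (m - 3)*(m - 2)*(m^3 - 3*m^2 - 4*m + 12) = (m - 3)^2*(m - 2)*(m^2 - 4) = (m - 3)^2*(m - 2)^2*(m + 2)
(2) = (r + 4)*(r^2 + 3*r) = r*(r + 4)*(r + 3)
(3) = (y - 4)*(y^2 + 4*y + 4) = (y - 4)*(y + 2)*(y + 2)
(4) = (z + 4)*(z^4 - 7*z^3 + 13*z^2 + 3*z - 18) = (z - 3)*(z + 4)*(z^3 - 4*z^2 + z + 6) = (z - 3)*(z - 2)*(z + 4)*(z^2 - 2*z - 3) = (z - 3)*(z - 2)*(z + 1)*(z + 4)*(z - 3)
(5) = (v + 4)*(v^2 + 4*v) = (v + 4)^2*(v)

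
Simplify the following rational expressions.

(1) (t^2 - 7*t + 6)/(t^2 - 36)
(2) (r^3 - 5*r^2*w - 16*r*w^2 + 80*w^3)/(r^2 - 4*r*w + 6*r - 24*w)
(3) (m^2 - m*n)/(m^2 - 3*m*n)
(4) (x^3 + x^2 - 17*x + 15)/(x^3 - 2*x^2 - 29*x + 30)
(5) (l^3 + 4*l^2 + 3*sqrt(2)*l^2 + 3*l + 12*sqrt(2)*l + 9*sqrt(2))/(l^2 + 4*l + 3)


(1) = (t - 1)/(t + 6)
(2) = (r^2 - r*w - 20*w^2)/(r + 6)
(3) = (m - n)/(m - 3*n)
(4) = (x - 3)/(x - 6)
(5) = l + 3*sqrt(2)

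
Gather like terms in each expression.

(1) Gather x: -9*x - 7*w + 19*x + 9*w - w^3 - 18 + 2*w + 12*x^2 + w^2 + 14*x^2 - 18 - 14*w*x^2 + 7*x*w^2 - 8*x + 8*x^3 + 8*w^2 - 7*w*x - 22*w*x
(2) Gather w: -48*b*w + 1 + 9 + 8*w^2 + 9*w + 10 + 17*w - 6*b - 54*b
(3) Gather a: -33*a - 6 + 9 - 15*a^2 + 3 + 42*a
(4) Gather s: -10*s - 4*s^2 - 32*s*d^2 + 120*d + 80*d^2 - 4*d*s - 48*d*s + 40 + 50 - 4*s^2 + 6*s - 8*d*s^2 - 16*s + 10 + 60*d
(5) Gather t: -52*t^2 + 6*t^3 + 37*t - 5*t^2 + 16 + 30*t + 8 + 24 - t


(1) = -w^3 + 9*w^2 + 4*w + 8*x^3 + x^2*(26 - 14*w) + x*(7*w^2 - 29*w + 2) - 36
(2) = -60*b + 8*w^2 + w*(26 - 48*b) + 20
(3) = -15*a^2 + 9*a + 6
(4) = 80*d^2 + 180*d + s^2*(-8*d - 8) + s*(-32*d^2 - 52*d - 20) + 100
(5) = 6*t^3 - 57*t^2 + 66*t + 48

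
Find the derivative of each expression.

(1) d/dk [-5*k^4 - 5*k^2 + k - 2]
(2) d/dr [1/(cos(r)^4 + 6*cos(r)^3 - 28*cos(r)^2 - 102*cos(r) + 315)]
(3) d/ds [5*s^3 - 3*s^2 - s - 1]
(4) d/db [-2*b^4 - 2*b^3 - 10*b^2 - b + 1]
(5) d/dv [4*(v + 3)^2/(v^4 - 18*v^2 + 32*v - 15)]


(1) = -20*k^3 - 10*k + 1
(2) = 2*(-2*sin(r)^2 + 15*cos(r) + 19)*sin(r)/((cos(r) - 3)^3*(cos(r) + 5)^2*(cos(r) + 7)^2)
(3) = 15*s^2 - 6*s - 1
(4) = -8*b^3 - 6*b^2 - 20*b - 1
(5) = 8*(v + 3)*(v^4 - 18*v^2 + 32*v - 2*(v + 3)*(v^3 - 9*v + 8) - 15)/(v^4 - 18*v^2 + 32*v - 15)^2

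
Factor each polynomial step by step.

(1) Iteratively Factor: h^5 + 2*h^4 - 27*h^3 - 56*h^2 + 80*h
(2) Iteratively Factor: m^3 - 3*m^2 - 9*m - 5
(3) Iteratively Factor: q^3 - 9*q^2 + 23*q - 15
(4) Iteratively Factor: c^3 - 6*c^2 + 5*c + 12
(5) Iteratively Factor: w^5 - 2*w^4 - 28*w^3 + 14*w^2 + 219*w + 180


(1) = (h - 1)*(h^4 + 3*h^3 - 24*h^2 - 80*h) = (h - 5)*(h - 1)*(h^3 + 8*h^2 + 16*h) = (h - 5)*(h - 1)*(h + 4)*(h^2 + 4*h) = (h - 5)*(h - 1)*(h + 4)^2*(h)
(2) = (m + 1)*(m^2 - 4*m - 5) = (m - 5)*(m + 1)*(m + 1)
(3) = (q - 1)*(q^2 - 8*q + 15) = (q - 5)*(q - 1)*(q - 3)
(4) = (c - 3)*(c^2 - 3*c - 4) = (c - 3)*(c + 1)*(c - 4)
(5) = (w - 5)*(w^4 + 3*w^3 - 13*w^2 - 51*w - 36) = (w - 5)*(w + 3)*(w^3 - 13*w - 12) = (w - 5)*(w + 3)^2*(w^2 - 3*w - 4) = (w - 5)*(w - 4)*(w + 3)^2*(w + 1)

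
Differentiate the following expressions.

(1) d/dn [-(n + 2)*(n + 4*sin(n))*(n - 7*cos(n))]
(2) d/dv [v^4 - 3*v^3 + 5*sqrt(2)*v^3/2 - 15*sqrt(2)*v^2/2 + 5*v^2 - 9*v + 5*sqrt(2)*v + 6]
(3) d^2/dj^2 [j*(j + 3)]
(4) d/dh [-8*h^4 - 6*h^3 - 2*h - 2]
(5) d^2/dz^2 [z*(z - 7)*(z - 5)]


(1) = -(n + 2)*(n + 4*sin(n))*(7*sin(n) + 1) - (n + 2)*(n - 7*cos(n))*(4*cos(n) + 1) - (n + 4*sin(n))*(n - 7*cos(n))
(2) = 4*v^3 - 9*v^2 + 15*sqrt(2)*v^2/2 - 15*sqrt(2)*v + 10*v - 9 + 5*sqrt(2)
(3) = 2
(4) = -32*h^3 - 18*h^2 - 2
(5) = 6*z - 24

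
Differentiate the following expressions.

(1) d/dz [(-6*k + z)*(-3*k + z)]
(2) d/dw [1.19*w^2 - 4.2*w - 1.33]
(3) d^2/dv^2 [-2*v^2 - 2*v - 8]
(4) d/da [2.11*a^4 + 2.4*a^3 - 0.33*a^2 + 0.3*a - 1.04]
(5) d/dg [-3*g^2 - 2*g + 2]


(1) = -9*k + 2*z
(2) = 2.38*w - 4.2
(3) = -4
(4) = 8.44*a^3 + 7.2*a^2 - 0.66*a + 0.3
(5) = -6*g - 2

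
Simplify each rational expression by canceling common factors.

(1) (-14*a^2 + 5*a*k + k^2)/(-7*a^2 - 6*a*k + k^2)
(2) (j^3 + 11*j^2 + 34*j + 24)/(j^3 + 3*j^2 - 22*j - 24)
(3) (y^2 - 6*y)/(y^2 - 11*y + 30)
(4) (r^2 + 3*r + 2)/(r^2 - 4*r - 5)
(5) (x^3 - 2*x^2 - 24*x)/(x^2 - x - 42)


(1) = (14*a^2 - 5*a*k - k^2)/(7*a^2 + 6*a*k - k^2)
(2) = (j + 4)/(j - 4)
(3) = y/(y - 5)
(4) = (r + 2)/(r - 5)
(5) = (x^3 - 2*x^2 - 24*x)/(x^2 - x - 42)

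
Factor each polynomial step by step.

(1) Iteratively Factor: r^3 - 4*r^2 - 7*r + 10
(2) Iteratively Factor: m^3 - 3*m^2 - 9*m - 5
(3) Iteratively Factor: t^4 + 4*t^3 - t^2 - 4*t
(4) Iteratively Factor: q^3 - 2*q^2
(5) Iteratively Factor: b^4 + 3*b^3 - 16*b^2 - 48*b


(1) = (r + 2)*(r^2 - 6*r + 5) = (r - 5)*(r + 2)*(r - 1)
(2) = (m - 5)*(m^2 + 2*m + 1) = (m - 5)*(m + 1)*(m + 1)
(3) = (t + 1)*(t^3 + 3*t^2 - 4*t) = (t - 1)*(t + 1)*(t^2 + 4*t) = (t - 1)*(t + 1)*(t + 4)*(t)
(4) = (q)*(q^2 - 2*q) = q*(q - 2)*(q)
(5) = (b)*(b^3 + 3*b^2 - 16*b - 48) = b*(b + 4)*(b^2 - b - 12) = b*(b - 4)*(b + 4)*(b + 3)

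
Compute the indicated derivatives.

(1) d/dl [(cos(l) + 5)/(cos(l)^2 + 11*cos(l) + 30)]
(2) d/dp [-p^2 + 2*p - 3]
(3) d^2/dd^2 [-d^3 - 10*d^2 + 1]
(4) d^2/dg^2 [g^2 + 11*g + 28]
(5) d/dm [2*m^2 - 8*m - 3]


(1) = sin(l)/(cos(l) + 6)^2
(2) = 2 - 2*p
(3) = -6*d - 20
(4) = 2
(5) = 4*m - 8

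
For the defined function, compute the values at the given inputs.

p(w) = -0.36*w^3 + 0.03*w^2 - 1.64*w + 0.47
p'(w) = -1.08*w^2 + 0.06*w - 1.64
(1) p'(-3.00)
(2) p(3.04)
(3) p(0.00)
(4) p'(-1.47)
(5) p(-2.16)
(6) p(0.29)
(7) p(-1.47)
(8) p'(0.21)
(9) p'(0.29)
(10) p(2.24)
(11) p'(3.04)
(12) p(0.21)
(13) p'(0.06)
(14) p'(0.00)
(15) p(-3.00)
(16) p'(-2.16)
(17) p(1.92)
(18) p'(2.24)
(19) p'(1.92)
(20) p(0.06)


(1) = -11.54
(2) = -14.35
(3) = 0.47
(4) = -4.06
(5) = 7.78
(6) = -0.01
(7) = 4.09
(8) = -1.68
(9) = -1.71
(10) = -7.10
(11) = -11.44
(12) = 0.12
(13) = -1.64
(14) = -1.64
(15) = 15.38
(16) = -6.81
(17) = -5.12
(18) = -6.92
(19) = -5.51
(20) = 0.37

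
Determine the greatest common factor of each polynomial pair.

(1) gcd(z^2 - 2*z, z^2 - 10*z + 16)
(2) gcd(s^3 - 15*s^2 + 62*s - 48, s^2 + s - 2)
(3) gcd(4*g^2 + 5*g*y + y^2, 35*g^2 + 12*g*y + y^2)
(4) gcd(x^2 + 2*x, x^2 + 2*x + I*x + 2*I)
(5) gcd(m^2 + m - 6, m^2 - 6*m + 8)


(1) = gcd(z*(z - 2), (z - 8)*(z - 2)) = z - 2
(2) = s - 1
(3) = gcd((g + y)*(4*g + y), (5*g + y)*(7*g + y)) = 1
(4) = x + 2
(5) = m - 2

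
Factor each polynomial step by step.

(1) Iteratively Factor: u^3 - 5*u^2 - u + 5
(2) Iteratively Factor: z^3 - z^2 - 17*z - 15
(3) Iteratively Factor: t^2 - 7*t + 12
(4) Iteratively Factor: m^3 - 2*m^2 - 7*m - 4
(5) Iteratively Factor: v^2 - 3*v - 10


(1) = (u - 5)*(u^2 - 1) = (u - 5)*(u - 1)*(u + 1)
(2) = (z + 3)*(z^2 - 4*z - 5) = (z + 1)*(z + 3)*(z - 5)
(3) = (t - 4)*(t - 3)
(4) = (m + 1)*(m^2 - 3*m - 4) = (m + 1)^2*(m - 4)
(5) = (v + 2)*(v - 5)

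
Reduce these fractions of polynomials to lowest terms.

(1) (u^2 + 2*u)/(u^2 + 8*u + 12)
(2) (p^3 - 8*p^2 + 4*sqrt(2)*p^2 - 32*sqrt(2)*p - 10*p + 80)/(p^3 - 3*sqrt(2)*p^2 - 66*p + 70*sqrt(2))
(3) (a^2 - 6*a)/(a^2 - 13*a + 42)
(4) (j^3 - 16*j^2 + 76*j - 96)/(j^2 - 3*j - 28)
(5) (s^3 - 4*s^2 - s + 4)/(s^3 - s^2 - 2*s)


(1) = u/(u + 6)
(2) = (p - 8)/(p - 7*sqrt(2))
(3) = a/(a - 7)
(4) = (j^3 - 16*j^2 + 76*j - 96)/(j^2 - 3*j - 28)
(5) = (s^2 - 5*s + 4)/(s^2 - 2*s)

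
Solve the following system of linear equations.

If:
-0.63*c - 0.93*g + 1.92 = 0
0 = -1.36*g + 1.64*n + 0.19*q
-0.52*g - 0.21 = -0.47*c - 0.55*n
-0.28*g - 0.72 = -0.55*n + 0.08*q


Then:
c = 0.32
g = 1.84
n = 1.85
q = -2.75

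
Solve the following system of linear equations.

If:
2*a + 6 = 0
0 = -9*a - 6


Then:
No Solution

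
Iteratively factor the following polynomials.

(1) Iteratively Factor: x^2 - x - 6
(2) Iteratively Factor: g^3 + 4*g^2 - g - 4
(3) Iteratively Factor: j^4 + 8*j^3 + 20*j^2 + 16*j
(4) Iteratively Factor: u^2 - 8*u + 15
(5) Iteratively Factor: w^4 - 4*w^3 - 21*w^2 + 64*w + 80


(1) = (x + 2)*(x - 3)
(2) = (g + 1)*(g^2 + 3*g - 4) = (g - 1)*(g + 1)*(g + 4)
(3) = (j + 2)*(j^3 + 6*j^2 + 8*j) = (j + 2)*(j + 4)*(j^2 + 2*j) = j*(j + 2)*(j + 4)*(j + 2)
(4) = (u - 3)*(u - 5)
(5) = (w + 4)*(w^3 - 8*w^2 + 11*w + 20) = (w - 5)*(w + 4)*(w^2 - 3*w - 4) = (w - 5)*(w + 1)*(w + 4)*(w - 4)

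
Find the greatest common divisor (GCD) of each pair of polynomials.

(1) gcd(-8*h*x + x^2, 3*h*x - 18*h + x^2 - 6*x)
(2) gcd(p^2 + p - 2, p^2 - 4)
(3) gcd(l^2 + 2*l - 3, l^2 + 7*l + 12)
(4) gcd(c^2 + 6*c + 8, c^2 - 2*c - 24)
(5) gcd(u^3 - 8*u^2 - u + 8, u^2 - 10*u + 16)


(1) = gcd(x*(-8*h + x), (3*h + x)*(x - 6)) = 1
(2) = p + 2
(3) = l + 3
(4) = c + 4
(5) = gcd((u - 8)*(u - 1)*(u + 1), (u - 8)*(u - 2)) = u - 8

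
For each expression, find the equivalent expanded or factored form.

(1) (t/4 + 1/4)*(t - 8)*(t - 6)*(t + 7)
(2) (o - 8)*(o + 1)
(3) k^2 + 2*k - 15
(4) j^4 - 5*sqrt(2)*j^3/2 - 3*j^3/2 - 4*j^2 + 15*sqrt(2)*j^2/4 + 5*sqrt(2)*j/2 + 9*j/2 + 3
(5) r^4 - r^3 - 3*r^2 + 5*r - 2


(1) = t^4/4 - 3*t^3/2 - 57*t^2/4 + 143*t/2 + 84
(2) = o^2 - 7*o - 8
(3) = (k - 3)*(k + 5)
(4) = (j - 2)*(j - 3*sqrt(2))*(sqrt(2)*j/2 + 1/2)*(sqrt(2)*j + sqrt(2)/2)
(5) = (r - 1)^3*(r + 2)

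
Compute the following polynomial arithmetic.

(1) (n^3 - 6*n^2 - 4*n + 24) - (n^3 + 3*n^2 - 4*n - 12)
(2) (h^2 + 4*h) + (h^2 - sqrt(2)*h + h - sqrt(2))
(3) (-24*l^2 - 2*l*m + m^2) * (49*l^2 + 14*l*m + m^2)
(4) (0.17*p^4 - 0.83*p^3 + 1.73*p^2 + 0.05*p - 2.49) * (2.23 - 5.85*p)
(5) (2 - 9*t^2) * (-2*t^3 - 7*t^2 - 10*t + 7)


(1) = 36 - 9*n^2
(2) = 2*h^2 - sqrt(2)*h + 5*h - sqrt(2)
(3) = -1176*l^4 - 434*l^3*m - 3*l^2*m^2 + 12*l*m^3 + m^4
(4) = -0.9945*p^5 + 5.2346*p^4 - 11.9714*p^3 + 3.5654*p^2 + 14.678*p - 5.5527
(5) = 18*t^5 + 63*t^4 + 86*t^3 - 77*t^2 - 20*t + 14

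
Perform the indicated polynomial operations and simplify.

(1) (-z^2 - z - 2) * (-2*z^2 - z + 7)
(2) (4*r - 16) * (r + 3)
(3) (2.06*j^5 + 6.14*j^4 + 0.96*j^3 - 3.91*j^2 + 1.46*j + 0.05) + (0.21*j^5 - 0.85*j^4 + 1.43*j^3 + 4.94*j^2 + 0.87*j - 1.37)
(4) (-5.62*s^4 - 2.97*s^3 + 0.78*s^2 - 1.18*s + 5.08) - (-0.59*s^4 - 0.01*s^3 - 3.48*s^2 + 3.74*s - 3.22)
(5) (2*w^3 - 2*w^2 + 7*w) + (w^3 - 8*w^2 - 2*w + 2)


(1) = 2*z^4 + 3*z^3 - 2*z^2 - 5*z - 14
(2) = 4*r^2 - 4*r - 48
(3) = 2.27*j^5 + 5.29*j^4 + 2.39*j^3 + 1.03*j^2 + 2.33*j - 1.32
(4) = -5.03*s^4 - 2.96*s^3 + 4.26*s^2 - 4.92*s + 8.3
(5) = 3*w^3 - 10*w^2 + 5*w + 2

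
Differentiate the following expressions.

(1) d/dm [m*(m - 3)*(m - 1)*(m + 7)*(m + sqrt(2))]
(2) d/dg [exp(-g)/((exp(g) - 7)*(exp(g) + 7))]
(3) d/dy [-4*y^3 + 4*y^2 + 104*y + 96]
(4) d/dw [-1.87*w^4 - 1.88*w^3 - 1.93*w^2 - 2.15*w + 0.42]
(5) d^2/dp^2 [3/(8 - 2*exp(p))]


(1) = 5*m^4 + 4*sqrt(2)*m^3 + 12*m^3 - 75*m^2 + 9*sqrt(2)*m^2 - 50*sqrt(2)*m + 42*m + 21*sqrt(2)
(2) = (49 - 3*exp(2*g))*exp(-g)/(exp(4*g) - 98*exp(2*g) + 2401)
(3) = -12*y^2 + 8*y + 104
(4) = -7.48*w^3 - 5.64*w^2 - 3.86*w - 2.15
(5) = 3*(-exp(p) - 4)*exp(p)/(2*(exp(p) - 4)^3)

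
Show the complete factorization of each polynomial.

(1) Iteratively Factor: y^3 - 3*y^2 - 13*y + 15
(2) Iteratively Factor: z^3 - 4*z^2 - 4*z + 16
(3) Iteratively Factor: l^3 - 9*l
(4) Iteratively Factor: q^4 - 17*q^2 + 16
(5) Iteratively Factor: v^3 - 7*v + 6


(1) = (y + 3)*(y^2 - 6*y + 5) = (y - 1)*(y + 3)*(y - 5)
(2) = (z + 2)*(z^2 - 6*z + 8) = (z - 4)*(z + 2)*(z - 2)
(3) = (l + 3)*(l^2 - 3*l) = (l - 3)*(l + 3)*(l)
(4) = (q + 4)*(q^3 - 4*q^2 - q + 4) = (q - 4)*(q + 4)*(q^2 - 1) = (q - 4)*(q - 1)*(q + 4)*(q + 1)
(5) = (v + 3)*(v^2 - 3*v + 2) = (v - 2)*(v + 3)*(v - 1)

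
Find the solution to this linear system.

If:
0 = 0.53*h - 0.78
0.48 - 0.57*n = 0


Then:
h = 1.47
n = 0.84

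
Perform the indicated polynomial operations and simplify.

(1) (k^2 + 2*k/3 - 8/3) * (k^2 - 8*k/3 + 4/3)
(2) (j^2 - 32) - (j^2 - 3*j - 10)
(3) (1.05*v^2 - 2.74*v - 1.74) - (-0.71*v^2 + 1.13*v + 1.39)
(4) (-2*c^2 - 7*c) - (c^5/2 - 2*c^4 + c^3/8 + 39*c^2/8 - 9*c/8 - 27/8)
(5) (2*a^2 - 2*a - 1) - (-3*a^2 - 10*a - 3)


(1) = k^4 - 2*k^3 - 28*k^2/9 + 8*k - 32/9
(2) = 3*j - 22
(3) = 1.76*v^2 - 3.87*v - 3.13
(4) = -c^5/2 + 2*c^4 - c^3/8 - 55*c^2/8 - 47*c/8 + 27/8
(5) = 5*a^2 + 8*a + 2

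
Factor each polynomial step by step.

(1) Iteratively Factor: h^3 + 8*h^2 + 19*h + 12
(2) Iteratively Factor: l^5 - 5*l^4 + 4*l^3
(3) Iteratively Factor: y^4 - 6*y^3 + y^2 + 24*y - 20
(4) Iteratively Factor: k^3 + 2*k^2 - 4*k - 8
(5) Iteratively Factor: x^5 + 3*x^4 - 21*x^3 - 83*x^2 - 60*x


(1) = (h + 4)*(h^2 + 4*h + 3) = (h + 1)*(h + 4)*(h + 3)
(2) = (l)*(l^4 - 5*l^3 + 4*l^2) = l*(l - 1)*(l^3 - 4*l^2) = l^2*(l - 1)*(l^2 - 4*l) = l^2*(l - 4)*(l - 1)*(l)
(3) = (y - 2)*(y^3 - 4*y^2 - 7*y + 10) = (y - 2)*(y - 1)*(y^2 - 3*y - 10) = (y - 2)*(y - 1)*(y + 2)*(y - 5)
(4) = (k + 2)*(k^2 - 4) = (k + 2)^2*(k - 2)
(5) = (x + 1)*(x^4 + 2*x^3 - 23*x^2 - 60*x) = x*(x + 1)*(x^3 + 2*x^2 - 23*x - 60) = x*(x - 5)*(x + 1)*(x^2 + 7*x + 12) = x*(x - 5)*(x + 1)*(x + 4)*(x + 3)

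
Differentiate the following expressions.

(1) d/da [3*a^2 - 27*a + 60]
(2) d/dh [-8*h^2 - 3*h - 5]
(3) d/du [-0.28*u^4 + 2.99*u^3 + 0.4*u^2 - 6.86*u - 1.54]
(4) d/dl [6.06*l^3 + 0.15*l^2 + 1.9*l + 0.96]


(1) = 6*a - 27
(2) = -16*h - 3
(3) = -1.12*u^3 + 8.97*u^2 + 0.8*u - 6.86
(4) = 18.18*l^2 + 0.3*l + 1.9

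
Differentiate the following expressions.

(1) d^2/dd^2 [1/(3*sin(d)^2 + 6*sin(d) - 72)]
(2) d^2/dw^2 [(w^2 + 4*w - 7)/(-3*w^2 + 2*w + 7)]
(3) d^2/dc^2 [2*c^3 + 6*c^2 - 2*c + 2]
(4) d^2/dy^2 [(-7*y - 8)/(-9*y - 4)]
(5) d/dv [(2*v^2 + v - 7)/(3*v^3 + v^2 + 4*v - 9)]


(1) = 2*(-2*sin(d)^4 - 3*sin(d)^3 - 47*sin(d)^2 - 18*sin(d) + 28)/(3*(sin(d)^2 + 2*sin(d) - 24)^3)
(2) = 28*(-3*w^3 + 9*w^2 - 27*w + 13)/(27*w^6 - 54*w^5 - 153*w^4 + 244*w^3 + 357*w^2 - 294*w - 343)
(3) = 12*c + 12
(4) = 792/(9*y + 4)^3
(5) = (-6*v^4 - 6*v^3 + 70*v^2 - 22*v + 19)/(9*v^6 + 6*v^5 + 25*v^4 - 46*v^3 - 2*v^2 - 72*v + 81)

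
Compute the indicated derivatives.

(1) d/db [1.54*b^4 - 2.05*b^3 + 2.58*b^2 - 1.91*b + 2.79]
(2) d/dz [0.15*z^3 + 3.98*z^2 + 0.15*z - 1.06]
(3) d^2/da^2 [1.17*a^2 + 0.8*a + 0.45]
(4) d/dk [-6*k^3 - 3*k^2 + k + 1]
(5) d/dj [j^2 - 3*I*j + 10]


(1) = 6.16*b^3 - 6.15*b^2 + 5.16*b - 1.91
(2) = 0.45*z^2 + 7.96*z + 0.15
(3) = 2.34000000000000
(4) = -18*k^2 - 6*k + 1
(5) = 2*j - 3*I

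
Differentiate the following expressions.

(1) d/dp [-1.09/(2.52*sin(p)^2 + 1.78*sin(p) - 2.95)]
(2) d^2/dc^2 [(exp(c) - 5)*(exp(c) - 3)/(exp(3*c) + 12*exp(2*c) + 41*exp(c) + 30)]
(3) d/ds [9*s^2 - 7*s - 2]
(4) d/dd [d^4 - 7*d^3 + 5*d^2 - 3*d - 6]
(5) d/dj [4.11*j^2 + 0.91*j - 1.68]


(1) = (5.4936*sin(p) + 1.9402)*cos(p)/(2.52*sin(p)^2 + 1.78*sin(p) - 2.95)^2
(2) = (exp(7*c) - 44*exp(6*c) - 399*exp(5*c) + 1258*exp(4*c) + 17167*exp(3*c) + 39060*exp(2*c) + 17055*exp(c) - 25650)*exp(c)/(exp(9*c) + 36*exp(8*c) + 555*exp(7*c) + 4770*exp(6*c) + 24915*exp(5*c) + 80856*exp(4*c) + 160181*exp(3*c) + 183690*exp(2*c) + 110700*exp(c) + 27000)
(3) = 18*s - 7
(4) = 4*d^3 - 21*d^2 + 10*d - 3
(5) = 8.22*j + 0.91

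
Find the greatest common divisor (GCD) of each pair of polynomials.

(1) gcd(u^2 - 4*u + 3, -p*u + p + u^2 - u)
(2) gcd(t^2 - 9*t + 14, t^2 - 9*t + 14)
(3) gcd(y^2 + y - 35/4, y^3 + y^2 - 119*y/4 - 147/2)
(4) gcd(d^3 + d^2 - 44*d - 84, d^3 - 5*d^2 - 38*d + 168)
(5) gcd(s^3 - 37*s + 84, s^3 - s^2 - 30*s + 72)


(1) = gcd((u - 3)*(u - 1), (-p + u)*(u - 1)) = u - 1
(2) = gcd((t - 7)*(t - 2), (t - 7)*(t - 2)) = t^2 - 9*t + 14
(3) = gcd((y - 5/2)*(y + 7/2), (y - 6)*(y + 7/2)^2) = y + 7/2
(4) = d^2 - d - 42
(5) = s^2 - 7*s + 12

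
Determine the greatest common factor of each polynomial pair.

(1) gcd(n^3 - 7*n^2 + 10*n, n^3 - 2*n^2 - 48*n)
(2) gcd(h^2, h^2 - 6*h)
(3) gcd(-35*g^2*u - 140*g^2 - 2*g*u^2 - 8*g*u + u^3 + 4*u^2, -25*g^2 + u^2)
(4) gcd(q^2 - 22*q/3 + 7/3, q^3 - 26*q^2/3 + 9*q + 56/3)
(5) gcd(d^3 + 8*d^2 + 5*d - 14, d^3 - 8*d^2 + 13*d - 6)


(1) = gcd(n*(n - 5)*(n - 2), n*(n - 8)*(n + 6)) = n
(2) = gcd(h^2, h*(h - 6)) = h
(3) = 5*g + u
(4) = gcd((q - 7)*(q - 1/3), (q - 7)*(q - 8/3)*(q + 1)) = q - 7
(5) = gcd((d - 1)*(d + 2)*(d + 7), (d - 6)*(d - 1)^2) = d - 1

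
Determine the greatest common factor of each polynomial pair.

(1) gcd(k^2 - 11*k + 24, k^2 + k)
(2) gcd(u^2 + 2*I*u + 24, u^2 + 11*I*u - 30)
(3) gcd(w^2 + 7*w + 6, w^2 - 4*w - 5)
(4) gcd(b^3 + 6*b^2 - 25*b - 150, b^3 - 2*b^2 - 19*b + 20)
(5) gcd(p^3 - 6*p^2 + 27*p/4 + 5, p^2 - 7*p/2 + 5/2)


(1) = gcd((k - 8)*(k - 3), k*(k + 1)) = 1
(2) = u + 6*I
(3) = gcd((w + 1)*(w + 6), (w - 5)*(w + 1)) = w + 1
(4) = gcd((b - 5)*(b + 5)*(b + 6), (b - 5)*(b - 1)*(b + 4)) = b - 5
(5) = gcd((p - 4)*(p - 5/2)*(p + 1/2), (p - 5/2)*(p - 1)) = p - 5/2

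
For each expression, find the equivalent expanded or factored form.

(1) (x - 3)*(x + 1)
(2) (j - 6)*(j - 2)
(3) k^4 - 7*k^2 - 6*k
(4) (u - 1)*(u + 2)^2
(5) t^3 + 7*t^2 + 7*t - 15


(1) = x^2 - 2*x - 3
(2) = j^2 - 8*j + 12
(3) = k*(k - 3)*(k + 1)*(k + 2)
(4) = u^3 + 3*u^2 - 4
(5) = (t - 1)*(t + 3)*(t + 5)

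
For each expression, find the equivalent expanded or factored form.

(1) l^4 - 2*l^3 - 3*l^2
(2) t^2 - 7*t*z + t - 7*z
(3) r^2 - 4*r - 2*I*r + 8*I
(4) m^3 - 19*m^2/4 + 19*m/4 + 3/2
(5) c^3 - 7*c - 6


(1) = l^2*(l - 3)*(l + 1)
(2) = (t + 1)*(t - 7*z)
(3) = (r - 4)*(r - 2*I)
(4) = (m - 3)*(m - 2)*(m + 1/4)
(5) = (c - 3)*(c + 1)*(c + 2)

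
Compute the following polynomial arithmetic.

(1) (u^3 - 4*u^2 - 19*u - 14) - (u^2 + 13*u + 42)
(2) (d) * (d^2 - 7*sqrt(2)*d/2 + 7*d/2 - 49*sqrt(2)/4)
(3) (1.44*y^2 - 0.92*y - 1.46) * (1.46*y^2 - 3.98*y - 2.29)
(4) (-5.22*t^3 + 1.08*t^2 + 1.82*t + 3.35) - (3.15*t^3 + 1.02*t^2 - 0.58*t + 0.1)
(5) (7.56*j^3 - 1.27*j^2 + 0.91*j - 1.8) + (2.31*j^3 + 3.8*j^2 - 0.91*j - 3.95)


(1) = u^3 - 5*u^2 - 32*u - 56
(2) = d^3 - 7*sqrt(2)*d^2/2 + 7*d^2/2 - 49*sqrt(2)*d/4
(3) = 2.1024*y^4 - 7.0744*y^3 - 1.7676*y^2 + 7.9176*y + 3.3434
(4) = -8.37*t^3 + 0.06*t^2 + 2.4*t + 3.25
(5) = 9.87*j^3 + 2.53*j^2 - 5.75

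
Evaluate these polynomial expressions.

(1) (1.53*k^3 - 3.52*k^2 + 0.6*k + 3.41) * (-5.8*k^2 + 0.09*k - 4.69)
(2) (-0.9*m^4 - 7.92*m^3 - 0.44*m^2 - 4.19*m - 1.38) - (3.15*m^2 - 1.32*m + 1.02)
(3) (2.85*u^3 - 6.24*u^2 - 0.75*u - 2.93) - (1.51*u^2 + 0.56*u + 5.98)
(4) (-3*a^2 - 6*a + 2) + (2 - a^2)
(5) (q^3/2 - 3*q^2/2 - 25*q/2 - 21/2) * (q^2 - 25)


(1) = -8.874*k^5 + 20.5537*k^4 - 10.9725*k^3 - 3.2152*k^2 - 2.5071*k - 15.9929
(2) = -0.9*m^4 - 7.92*m^3 - 3.59*m^2 - 2.87*m - 2.4
(3) = 2.85*u^3 - 7.75*u^2 - 1.31*u - 8.91
(4) = -4*a^2 - 6*a + 4
(5) = q^5/2 - 3*q^4/2 - 25*q^3 + 27*q^2 + 625*q/2 + 525/2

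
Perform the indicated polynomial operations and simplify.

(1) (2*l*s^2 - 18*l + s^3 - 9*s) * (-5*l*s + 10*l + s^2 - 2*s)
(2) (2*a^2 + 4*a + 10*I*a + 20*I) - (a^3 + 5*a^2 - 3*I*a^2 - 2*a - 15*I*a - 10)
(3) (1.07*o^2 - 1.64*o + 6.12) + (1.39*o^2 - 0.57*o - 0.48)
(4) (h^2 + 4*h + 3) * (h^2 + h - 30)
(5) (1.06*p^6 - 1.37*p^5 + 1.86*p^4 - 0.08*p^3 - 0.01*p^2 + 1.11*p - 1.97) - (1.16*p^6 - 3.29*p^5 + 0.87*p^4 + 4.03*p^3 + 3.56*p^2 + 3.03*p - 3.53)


(1) = -10*l^2*s^3 + 20*l^2*s^2 + 90*l^2*s - 180*l^2 - 3*l*s^4 + 6*l*s^3 + 27*l*s^2 - 54*l*s + s^5 - 2*s^4 - 9*s^3 + 18*s^2
(2) = -a^3 - 3*a^2 + 3*I*a^2 + 6*a + 25*I*a + 10 + 20*I
(3) = 2.46*o^2 - 2.21*o + 5.64
(4) = h^4 + 5*h^3 - 23*h^2 - 117*h - 90
(5) = -0.1*p^6 + 1.92*p^5 + 0.99*p^4 - 4.11*p^3 - 3.57*p^2 - 1.92*p + 1.56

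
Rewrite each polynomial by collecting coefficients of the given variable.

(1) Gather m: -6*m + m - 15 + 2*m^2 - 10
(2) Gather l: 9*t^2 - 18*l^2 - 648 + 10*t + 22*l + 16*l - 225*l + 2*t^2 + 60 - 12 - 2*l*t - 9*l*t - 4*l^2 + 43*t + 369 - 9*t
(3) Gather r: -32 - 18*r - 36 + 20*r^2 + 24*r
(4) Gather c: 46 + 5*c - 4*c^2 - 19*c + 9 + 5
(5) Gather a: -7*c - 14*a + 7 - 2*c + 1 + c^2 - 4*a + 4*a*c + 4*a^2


(1) = 2*m^2 - 5*m - 25
(2) = -22*l^2 + l*(-11*t - 187) + 11*t^2 + 44*t - 231
(3) = 20*r^2 + 6*r - 68
(4) = -4*c^2 - 14*c + 60
(5) = 4*a^2 + a*(4*c - 18) + c^2 - 9*c + 8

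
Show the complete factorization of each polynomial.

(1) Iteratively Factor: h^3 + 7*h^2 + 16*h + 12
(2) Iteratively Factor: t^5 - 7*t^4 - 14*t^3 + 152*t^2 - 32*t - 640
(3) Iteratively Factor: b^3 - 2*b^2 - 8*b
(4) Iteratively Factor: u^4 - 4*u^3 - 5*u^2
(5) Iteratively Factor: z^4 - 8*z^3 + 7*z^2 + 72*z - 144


(1) = (h + 2)*(h^2 + 5*h + 6) = (h + 2)*(h + 3)*(h + 2)
(2) = (t + 2)*(t^4 - 9*t^3 + 4*t^2 + 144*t - 320) = (t - 4)*(t + 2)*(t^3 - 5*t^2 - 16*t + 80) = (t - 5)*(t - 4)*(t + 2)*(t^2 - 16) = (t - 5)*(t - 4)*(t + 2)*(t + 4)*(t - 4)
(3) = (b + 2)*(b^2 - 4*b) = (b - 4)*(b + 2)*(b)
(4) = (u + 1)*(u^3 - 5*u^2) = u*(u + 1)*(u^2 - 5*u) = u^2*(u + 1)*(u - 5)
(5) = (z - 3)*(z^3 - 5*z^2 - 8*z + 48) = (z - 4)*(z - 3)*(z^2 - z - 12) = (z - 4)^2*(z - 3)*(z + 3)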